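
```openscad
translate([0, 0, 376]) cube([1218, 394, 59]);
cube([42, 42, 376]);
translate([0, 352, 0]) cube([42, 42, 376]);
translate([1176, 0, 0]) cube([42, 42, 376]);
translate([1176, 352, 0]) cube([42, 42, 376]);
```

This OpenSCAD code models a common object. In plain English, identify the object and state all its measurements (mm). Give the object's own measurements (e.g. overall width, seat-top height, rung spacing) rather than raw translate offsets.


A long wooden bench with a 1218 mm (x) × 394 mm (y) seat, 59 mm thick, its top surface 435 mm above the floor. Four 42 mm square legs at the seat corners, flush with the edges, run from z = 0 to the seat underside.


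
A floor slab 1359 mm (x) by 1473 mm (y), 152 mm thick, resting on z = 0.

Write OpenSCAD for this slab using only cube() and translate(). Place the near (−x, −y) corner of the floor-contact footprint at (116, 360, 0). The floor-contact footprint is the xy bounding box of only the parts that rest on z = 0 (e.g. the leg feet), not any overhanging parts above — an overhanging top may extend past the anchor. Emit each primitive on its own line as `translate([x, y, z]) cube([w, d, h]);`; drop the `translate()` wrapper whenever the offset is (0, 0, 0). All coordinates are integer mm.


translate([116, 360, 0]) cube([1359, 1473, 152]);


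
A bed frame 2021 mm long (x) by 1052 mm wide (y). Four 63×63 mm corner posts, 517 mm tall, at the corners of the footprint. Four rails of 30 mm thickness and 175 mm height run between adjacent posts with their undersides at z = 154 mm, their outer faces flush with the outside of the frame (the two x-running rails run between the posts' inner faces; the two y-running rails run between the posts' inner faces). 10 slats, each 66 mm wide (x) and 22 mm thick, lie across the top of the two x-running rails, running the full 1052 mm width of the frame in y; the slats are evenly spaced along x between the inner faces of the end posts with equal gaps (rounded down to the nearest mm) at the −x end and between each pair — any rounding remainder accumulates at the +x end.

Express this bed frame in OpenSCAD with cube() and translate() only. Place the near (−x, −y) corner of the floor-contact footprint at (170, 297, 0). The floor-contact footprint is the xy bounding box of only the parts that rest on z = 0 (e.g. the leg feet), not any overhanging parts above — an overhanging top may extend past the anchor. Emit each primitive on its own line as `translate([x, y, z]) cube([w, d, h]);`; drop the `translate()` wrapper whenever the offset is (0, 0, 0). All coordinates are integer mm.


translate([170, 297, 0]) cube([63, 63, 517]);
translate([170, 1286, 0]) cube([63, 63, 517]);
translate([2128, 297, 0]) cube([63, 63, 517]);
translate([2128, 1286, 0]) cube([63, 63, 517]);
translate([233, 297, 154]) cube([1895, 30, 175]);
translate([233, 1319, 154]) cube([1895, 30, 175]);
translate([170, 360, 154]) cube([30, 926, 175]);
translate([2161, 360, 154]) cube([30, 926, 175]);
translate([345, 297, 329]) cube([66, 1052, 22]);
translate([523, 297, 329]) cube([66, 1052, 22]);
translate([701, 297, 329]) cube([66, 1052, 22]);
translate([879, 297, 329]) cube([66, 1052, 22]);
translate([1057, 297, 329]) cube([66, 1052, 22]);
translate([1235, 297, 329]) cube([66, 1052, 22]);
translate([1413, 297, 329]) cube([66, 1052, 22]);
translate([1591, 297, 329]) cube([66, 1052, 22]);
translate([1769, 297, 329]) cube([66, 1052, 22]);
translate([1947, 297, 329]) cube([66, 1052, 22]);


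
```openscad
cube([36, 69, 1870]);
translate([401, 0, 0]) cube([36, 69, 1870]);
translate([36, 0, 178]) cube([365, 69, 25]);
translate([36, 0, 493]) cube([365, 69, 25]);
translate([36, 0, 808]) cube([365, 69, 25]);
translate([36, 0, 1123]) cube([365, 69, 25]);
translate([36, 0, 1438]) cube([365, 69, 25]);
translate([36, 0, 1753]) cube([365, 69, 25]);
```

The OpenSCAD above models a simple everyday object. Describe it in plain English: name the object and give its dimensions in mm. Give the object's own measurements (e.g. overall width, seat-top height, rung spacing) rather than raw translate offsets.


A straight ladder. Two 36×69 mm vertical rails, 1870 mm tall, stand 437 mm apart (outside-to-outside) with their front faces coplanar on the −y side. 6 rungs, each 69 mm deep and 25 mm tall, span between the inner faces of the rails, front faces flush with the rails. The lowest rung's underside is at z = 178 mm and rungs are spaced 315 mm apart (underside to underside).


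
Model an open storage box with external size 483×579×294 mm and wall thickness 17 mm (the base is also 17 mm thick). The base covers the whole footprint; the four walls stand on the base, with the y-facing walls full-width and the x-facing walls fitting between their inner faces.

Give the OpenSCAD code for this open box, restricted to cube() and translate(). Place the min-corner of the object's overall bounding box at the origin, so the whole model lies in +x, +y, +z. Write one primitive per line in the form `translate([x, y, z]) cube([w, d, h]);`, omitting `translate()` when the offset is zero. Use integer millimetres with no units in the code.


cube([483, 579, 17]);
translate([0, 0, 17]) cube([483, 17, 277]);
translate([0, 562, 17]) cube([483, 17, 277]);
translate([0, 17, 17]) cube([17, 545, 277]);
translate([466, 17, 17]) cube([17, 545, 277]);


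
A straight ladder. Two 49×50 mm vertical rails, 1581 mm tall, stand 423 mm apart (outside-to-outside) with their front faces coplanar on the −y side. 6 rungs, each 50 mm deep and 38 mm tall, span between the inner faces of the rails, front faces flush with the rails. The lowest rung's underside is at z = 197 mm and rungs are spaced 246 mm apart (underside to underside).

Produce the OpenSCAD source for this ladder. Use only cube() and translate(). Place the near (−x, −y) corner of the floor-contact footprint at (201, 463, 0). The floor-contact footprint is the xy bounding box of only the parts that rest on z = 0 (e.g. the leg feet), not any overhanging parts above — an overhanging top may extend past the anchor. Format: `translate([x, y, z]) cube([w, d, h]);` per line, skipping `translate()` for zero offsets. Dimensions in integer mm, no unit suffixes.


translate([201, 463, 0]) cube([49, 50, 1581]);
translate([575, 463, 0]) cube([49, 50, 1581]);
translate([250, 463, 197]) cube([325, 50, 38]);
translate([250, 463, 443]) cube([325, 50, 38]);
translate([250, 463, 689]) cube([325, 50, 38]);
translate([250, 463, 935]) cube([325, 50, 38]);
translate([250, 463, 1181]) cube([325, 50, 38]);
translate([250, 463, 1427]) cube([325, 50, 38]);


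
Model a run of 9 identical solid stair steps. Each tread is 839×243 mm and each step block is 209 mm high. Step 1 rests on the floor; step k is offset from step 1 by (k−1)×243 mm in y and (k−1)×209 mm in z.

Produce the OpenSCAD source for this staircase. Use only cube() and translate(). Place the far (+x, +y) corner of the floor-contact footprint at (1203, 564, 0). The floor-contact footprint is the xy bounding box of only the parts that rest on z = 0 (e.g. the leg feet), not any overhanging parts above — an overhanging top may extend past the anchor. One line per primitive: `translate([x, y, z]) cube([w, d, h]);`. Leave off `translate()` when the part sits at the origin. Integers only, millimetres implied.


translate([364, 321, 0]) cube([839, 243, 209]);
translate([364, 564, 209]) cube([839, 243, 209]);
translate([364, 807, 418]) cube([839, 243, 209]);
translate([364, 1050, 627]) cube([839, 243, 209]);
translate([364, 1293, 836]) cube([839, 243, 209]);
translate([364, 1536, 1045]) cube([839, 243, 209]);
translate([364, 1779, 1254]) cube([839, 243, 209]);
translate([364, 2022, 1463]) cube([839, 243, 209]);
translate([364, 2265, 1672]) cube([839, 243, 209]);


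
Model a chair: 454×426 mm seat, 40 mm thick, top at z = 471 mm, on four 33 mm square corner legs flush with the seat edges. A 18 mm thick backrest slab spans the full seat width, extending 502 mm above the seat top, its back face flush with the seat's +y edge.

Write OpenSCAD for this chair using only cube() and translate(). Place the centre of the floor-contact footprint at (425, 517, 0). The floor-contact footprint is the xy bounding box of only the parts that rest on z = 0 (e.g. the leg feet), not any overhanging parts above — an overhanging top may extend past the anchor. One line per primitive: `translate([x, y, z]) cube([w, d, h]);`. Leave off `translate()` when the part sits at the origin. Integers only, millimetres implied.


translate([198, 304, 431]) cube([454, 426, 40]);
translate([198, 304, 0]) cube([33, 33, 431]);
translate([619, 304, 0]) cube([33, 33, 431]);
translate([198, 697, 0]) cube([33, 33, 431]);
translate([619, 697, 0]) cube([33, 33, 431]);
translate([198, 712, 471]) cube([454, 18, 502]);


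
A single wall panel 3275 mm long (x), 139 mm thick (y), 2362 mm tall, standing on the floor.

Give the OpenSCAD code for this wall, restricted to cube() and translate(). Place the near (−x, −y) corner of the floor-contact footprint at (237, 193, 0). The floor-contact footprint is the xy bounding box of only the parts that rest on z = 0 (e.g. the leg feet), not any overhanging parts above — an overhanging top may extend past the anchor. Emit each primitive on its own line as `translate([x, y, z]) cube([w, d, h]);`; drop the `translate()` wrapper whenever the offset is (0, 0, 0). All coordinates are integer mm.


translate([237, 193, 0]) cube([3275, 139, 2362]);


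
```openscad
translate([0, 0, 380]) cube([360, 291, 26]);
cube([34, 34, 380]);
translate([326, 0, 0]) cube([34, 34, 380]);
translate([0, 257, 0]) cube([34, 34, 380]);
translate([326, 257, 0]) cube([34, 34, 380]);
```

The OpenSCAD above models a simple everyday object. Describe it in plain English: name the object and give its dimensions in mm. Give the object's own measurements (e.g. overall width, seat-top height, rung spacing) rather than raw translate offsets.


A simple wooden stool: a rectangular seat 360 mm (x) by 291 mm (y), 26 mm thick, top face at z = 406 mm, on four square legs, each 34×34 mm in cross-section. The legs rest on z = 0, each flush with a corner of the seat.


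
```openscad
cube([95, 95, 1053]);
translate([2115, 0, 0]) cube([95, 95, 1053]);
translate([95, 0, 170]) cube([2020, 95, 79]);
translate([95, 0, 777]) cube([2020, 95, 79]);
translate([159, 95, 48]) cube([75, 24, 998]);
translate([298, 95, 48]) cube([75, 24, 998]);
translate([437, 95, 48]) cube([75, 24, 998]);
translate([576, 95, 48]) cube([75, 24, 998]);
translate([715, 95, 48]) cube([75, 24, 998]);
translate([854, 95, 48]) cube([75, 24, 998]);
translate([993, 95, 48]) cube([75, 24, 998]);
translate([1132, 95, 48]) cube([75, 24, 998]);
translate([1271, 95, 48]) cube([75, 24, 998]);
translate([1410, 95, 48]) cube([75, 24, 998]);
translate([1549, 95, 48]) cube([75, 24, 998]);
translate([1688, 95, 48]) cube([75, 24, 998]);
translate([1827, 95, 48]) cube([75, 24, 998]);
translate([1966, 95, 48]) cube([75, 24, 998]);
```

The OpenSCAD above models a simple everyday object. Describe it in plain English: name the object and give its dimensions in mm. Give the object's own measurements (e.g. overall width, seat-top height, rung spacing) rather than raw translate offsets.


A fence section. Two 95×95 mm posts, 1053 mm tall, stand on the floor with a clear span of 2020 mm between their inner faces. Two horizontal rails of 95×79 mm section span the gap between the posts with their undersides at z = 170 mm and z = 777 mm, flush with the posts' −y face. 14 pickets, each 75 mm wide, 24 mm thick and 998 mm tall, are fixed to the +y face of the rails with their bottoms at z = 48 mm, spaced across the span with a 64 mm gap after the −x post and between neighbouring pickets, with 74 mm left before the +x post.


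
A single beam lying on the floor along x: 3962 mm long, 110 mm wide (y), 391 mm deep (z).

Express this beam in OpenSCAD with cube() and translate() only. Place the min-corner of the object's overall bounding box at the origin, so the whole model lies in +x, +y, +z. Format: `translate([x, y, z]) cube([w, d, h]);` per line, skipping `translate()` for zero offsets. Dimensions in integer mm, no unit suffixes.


cube([3962, 110, 391]);


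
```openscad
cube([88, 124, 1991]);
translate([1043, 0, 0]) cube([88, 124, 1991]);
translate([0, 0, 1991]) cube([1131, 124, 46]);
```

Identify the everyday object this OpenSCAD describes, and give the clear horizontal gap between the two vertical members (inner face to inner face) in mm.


A door frame. The clear opening width is 955 mm.

Two 1991 mm tall posts with a header on top — a door frame. The left jamb is 88 mm wide at x = 0; the right jamb starts at x = 1043. The clear opening is 1043 − 88 = 955 mm.


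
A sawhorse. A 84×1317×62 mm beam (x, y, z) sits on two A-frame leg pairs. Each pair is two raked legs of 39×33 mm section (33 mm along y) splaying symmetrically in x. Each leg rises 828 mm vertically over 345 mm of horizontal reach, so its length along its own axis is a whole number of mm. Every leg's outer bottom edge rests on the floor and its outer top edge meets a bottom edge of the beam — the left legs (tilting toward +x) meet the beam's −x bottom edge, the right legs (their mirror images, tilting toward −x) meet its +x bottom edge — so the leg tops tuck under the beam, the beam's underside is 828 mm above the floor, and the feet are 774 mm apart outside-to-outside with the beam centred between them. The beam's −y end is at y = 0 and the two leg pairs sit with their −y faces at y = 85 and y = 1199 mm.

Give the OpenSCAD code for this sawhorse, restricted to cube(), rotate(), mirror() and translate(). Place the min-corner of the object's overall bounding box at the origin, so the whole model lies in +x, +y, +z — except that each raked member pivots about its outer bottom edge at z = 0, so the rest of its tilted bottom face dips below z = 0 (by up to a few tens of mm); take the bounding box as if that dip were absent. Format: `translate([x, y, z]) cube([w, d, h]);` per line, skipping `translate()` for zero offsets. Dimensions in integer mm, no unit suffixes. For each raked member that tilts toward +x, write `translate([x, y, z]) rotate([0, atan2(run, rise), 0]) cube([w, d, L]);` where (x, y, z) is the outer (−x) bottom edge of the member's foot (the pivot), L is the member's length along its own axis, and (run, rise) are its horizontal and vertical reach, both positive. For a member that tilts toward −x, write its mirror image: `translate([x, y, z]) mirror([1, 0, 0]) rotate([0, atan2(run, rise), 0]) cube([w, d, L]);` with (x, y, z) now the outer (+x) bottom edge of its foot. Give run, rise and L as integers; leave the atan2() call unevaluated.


// leg length = √(345² + 828²) = 897
// right-leg outer foot x = 2·345 + 84 = 774
// beam min-corner = (345, 0, 828)
translate([345, 0, 828]) cube([84, 1317, 62]);
translate([0, 85, 0]) rotate([0, atan2(345, 828), 0]) cube([39, 33, 897]);
translate([774, 85, 0]) mirror([1, 0, 0]) rotate([0, atan2(345, 828), 0]) cube([39, 33, 897]);
translate([0, 1199, 0]) rotate([0, atan2(345, 828), 0]) cube([39, 33, 897]);
translate([774, 1199, 0]) mirror([1, 0, 0]) rotate([0, atan2(345, 828), 0]) cube([39, 33, 897]);


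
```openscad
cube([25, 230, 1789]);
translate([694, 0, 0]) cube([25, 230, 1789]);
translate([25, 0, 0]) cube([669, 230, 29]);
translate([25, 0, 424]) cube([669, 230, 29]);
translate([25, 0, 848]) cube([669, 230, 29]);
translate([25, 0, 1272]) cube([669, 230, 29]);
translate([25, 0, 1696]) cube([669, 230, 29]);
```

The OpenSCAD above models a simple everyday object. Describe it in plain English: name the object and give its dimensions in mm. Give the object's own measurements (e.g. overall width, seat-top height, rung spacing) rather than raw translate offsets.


An open bookshelf. Two side panels, each 25 mm thick, 230 mm deep and 1789 mm tall, stand 719 mm apart (outside-to-outside). Between them sit 5 shelves, each 29 mm thick and 230 mm deep, spanning the full gap between the sides. The bottom shelf rests on the floor (its underside at z = 0) and the clear gap between one shelf's top and the next shelf's underside is 395 mm.


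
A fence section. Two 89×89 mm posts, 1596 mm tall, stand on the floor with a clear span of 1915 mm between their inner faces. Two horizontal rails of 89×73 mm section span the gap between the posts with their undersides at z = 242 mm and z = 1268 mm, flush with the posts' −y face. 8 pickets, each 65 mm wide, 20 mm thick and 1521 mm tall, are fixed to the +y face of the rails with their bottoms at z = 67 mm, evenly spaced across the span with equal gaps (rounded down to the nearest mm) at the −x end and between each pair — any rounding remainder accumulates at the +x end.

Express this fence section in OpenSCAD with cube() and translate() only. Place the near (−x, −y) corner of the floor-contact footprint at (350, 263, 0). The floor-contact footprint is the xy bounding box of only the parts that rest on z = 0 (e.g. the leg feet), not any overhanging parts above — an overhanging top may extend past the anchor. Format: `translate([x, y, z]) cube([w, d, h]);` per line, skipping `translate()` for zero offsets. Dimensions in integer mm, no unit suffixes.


translate([350, 263, 0]) cube([89, 89, 1596]);
translate([2354, 263, 0]) cube([89, 89, 1596]);
translate([439, 263, 242]) cube([1915, 89, 73]);
translate([439, 263, 1268]) cube([1915, 89, 73]);
translate([594, 352, 67]) cube([65, 20, 1521]);
translate([814, 352, 67]) cube([65, 20, 1521]);
translate([1034, 352, 67]) cube([65, 20, 1521]);
translate([1254, 352, 67]) cube([65, 20, 1521]);
translate([1474, 352, 67]) cube([65, 20, 1521]);
translate([1694, 352, 67]) cube([65, 20, 1521]);
translate([1914, 352, 67]) cube([65, 20, 1521]);
translate([2134, 352, 67]) cube([65, 20, 1521]);


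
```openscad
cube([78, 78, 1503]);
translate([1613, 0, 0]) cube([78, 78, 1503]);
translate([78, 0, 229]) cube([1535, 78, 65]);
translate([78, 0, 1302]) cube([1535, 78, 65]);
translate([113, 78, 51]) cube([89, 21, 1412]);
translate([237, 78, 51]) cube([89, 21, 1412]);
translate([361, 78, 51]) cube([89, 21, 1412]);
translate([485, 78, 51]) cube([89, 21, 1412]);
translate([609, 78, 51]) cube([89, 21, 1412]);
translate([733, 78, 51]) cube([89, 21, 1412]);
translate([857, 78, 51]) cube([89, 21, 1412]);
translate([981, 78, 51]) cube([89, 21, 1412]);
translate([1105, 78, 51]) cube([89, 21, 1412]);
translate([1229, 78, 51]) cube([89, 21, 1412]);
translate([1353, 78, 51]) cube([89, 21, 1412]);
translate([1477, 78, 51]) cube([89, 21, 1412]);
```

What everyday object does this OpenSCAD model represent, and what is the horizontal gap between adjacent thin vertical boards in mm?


A fence section. The picket gap is 35 mm.

Two posts, two rails, 12 pickets — a fence section. Span 1535 mm holds 12 pickets of 89 mm with 13 equal gaps: ⌊(1535 − 12·89) / 13⌋ = 35 mm.


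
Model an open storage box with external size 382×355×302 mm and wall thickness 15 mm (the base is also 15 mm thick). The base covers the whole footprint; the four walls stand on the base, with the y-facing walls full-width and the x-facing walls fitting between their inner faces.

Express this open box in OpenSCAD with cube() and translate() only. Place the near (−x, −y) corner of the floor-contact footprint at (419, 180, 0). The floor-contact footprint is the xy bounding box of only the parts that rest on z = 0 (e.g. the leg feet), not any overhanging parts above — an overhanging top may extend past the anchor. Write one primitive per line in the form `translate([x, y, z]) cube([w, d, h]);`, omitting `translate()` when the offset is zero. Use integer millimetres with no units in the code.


translate([419, 180, 0]) cube([382, 355, 15]);
translate([419, 180, 15]) cube([382, 15, 287]);
translate([419, 520, 15]) cube([382, 15, 287]);
translate([419, 195, 15]) cube([15, 325, 287]);
translate([786, 195, 15]) cube([15, 325, 287]);


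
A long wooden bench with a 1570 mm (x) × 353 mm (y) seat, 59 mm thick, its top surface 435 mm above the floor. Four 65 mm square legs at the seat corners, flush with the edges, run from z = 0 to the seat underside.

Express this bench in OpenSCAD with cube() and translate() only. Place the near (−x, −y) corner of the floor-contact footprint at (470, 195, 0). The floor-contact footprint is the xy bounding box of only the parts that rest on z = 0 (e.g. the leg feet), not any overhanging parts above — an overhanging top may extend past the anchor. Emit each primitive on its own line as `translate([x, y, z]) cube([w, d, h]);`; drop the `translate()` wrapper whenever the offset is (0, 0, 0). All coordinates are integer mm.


translate([470, 195, 376]) cube([1570, 353, 59]);
translate([470, 195, 0]) cube([65, 65, 376]);
translate([470, 483, 0]) cube([65, 65, 376]);
translate([1975, 195, 0]) cube([65, 65, 376]);
translate([1975, 483, 0]) cube([65, 65, 376]);


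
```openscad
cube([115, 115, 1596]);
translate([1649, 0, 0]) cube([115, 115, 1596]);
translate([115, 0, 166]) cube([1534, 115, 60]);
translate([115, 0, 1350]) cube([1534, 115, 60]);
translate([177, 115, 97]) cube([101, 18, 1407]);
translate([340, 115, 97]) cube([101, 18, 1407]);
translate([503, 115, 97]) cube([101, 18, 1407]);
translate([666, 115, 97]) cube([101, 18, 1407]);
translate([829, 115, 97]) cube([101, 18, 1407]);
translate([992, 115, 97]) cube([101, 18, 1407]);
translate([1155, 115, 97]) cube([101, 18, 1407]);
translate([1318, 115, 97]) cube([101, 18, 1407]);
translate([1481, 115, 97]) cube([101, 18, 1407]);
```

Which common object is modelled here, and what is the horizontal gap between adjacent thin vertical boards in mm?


A fence section. The picket gap is 62 mm.

Two posts, two rails, 9 pickets — a fence section. Span 1534 mm holds 9 pickets of 101 mm with 10 equal gaps: ⌊(1534 − 9·101) / 10⌋ = 62 mm.


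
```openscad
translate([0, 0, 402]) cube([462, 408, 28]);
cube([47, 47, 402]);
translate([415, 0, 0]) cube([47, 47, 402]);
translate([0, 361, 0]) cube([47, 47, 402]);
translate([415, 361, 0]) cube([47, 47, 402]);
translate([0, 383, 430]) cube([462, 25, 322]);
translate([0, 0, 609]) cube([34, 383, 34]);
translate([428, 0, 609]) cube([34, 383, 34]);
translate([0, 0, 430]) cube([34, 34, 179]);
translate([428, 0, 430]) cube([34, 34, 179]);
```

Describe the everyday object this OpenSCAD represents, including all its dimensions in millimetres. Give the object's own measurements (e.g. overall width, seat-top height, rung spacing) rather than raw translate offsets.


A chair. The seat is a 462×408×28 mm slab with its top at z = 430 mm, on four 47×47 mm corner legs (flush with the seat edges, standing on z = 0). A flat backrest 25 mm thick, 322 mm tall, spans the full seat width and rises from the seat top along its +y edge, rear face flush with the rear of the seat. Two armrests of 34×34 mm section run along each side from the seat's front edge to the front of the backrest, top faces 213 mm above the seat top and outer faces flush with the seat's x-edges; a 34×34 mm post under the front of each armrest stands on the seat at the front corner.


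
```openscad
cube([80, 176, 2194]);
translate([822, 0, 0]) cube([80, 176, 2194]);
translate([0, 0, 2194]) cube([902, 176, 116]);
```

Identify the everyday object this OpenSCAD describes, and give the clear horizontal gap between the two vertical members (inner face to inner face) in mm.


A door frame. The clear opening width is 742 mm.

Two 2194 mm tall posts with a header on top — a door frame. The left jamb is 80 mm wide at x = 0; the right jamb starts at x = 822. The clear opening is 822 − 80 = 742 mm.


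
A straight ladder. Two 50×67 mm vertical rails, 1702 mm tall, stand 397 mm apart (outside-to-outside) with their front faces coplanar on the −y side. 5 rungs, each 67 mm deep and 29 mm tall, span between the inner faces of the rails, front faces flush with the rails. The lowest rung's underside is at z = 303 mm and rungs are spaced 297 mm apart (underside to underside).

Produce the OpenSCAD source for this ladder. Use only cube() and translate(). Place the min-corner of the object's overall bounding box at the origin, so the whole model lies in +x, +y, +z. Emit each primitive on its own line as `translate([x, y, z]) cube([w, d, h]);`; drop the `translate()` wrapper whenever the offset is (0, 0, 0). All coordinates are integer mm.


cube([50, 67, 1702]);
translate([347, 0, 0]) cube([50, 67, 1702]);
translate([50, 0, 303]) cube([297, 67, 29]);
translate([50, 0, 600]) cube([297, 67, 29]);
translate([50, 0, 897]) cube([297, 67, 29]);
translate([50, 0, 1194]) cube([297, 67, 29]);
translate([50, 0, 1491]) cube([297, 67, 29]);


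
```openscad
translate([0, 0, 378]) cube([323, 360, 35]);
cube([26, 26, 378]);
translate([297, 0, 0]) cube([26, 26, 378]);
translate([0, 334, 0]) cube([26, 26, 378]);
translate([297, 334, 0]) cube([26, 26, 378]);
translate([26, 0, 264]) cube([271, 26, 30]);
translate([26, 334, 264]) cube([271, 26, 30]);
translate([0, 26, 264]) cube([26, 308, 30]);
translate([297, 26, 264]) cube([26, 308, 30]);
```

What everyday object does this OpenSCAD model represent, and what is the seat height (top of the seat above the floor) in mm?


A stool. The seat height is 413 mm.

A 323×360×35 slab at z = 378 on four corner posts — a stool. The seat top is 378 + 35 = 413 mm.


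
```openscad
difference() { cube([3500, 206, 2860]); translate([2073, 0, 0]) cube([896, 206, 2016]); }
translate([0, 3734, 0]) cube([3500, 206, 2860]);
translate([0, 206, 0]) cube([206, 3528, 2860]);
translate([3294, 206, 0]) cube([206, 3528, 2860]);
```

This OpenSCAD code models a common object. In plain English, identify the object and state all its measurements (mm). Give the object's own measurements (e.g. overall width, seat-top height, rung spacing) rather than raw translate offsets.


A single room: four walls, each 2860 mm tall and 206 mm thick, enclosing an outside footprint 3500×3940 mm (x × y), no floor or roof. The front and back walls (−y and +y sides) run the full x-width; the side walls fit between their inner faces. A door opening 896 mm wide and 2016 mm tall is cut through the front wall from the floor up, its −x edge 2073 mm from the wall's −x end.


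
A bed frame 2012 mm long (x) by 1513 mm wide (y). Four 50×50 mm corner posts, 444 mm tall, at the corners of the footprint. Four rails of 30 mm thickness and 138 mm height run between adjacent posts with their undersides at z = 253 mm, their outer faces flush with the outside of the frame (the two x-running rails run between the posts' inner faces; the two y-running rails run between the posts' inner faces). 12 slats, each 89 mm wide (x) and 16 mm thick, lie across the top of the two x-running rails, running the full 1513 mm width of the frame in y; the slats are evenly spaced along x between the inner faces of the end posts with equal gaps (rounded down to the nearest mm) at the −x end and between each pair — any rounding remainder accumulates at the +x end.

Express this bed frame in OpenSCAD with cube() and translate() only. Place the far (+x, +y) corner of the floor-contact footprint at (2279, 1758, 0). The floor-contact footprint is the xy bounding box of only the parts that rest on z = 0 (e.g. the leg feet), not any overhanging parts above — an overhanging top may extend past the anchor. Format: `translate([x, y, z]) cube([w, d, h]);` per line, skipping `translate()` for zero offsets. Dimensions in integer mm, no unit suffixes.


translate([267, 245, 0]) cube([50, 50, 444]);
translate([267, 1708, 0]) cube([50, 50, 444]);
translate([2229, 245, 0]) cube([50, 50, 444]);
translate([2229, 1708, 0]) cube([50, 50, 444]);
translate([317, 245, 253]) cube([1912, 30, 138]);
translate([317, 1728, 253]) cube([1912, 30, 138]);
translate([267, 295, 253]) cube([30, 1413, 138]);
translate([2249, 295, 253]) cube([30, 1413, 138]);
translate([381, 245, 391]) cube([89, 1513, 16]);
translate([534, 245, 391]) cube([89, 1513, 16]);
translate([687, 245, 391]) cube([89, 1513, 16]);
translate([840, 245, 391]) cube([89, 1513, 16]);
translate([993, 245, 391]) cube([89, 1513, 16]);
translate([1146, 245, 391]) cube([89, 1513, 16]);
translate([1299, 245, 391]) cube([89, 1513, 16]);
translate([1452, 245, 391]) cube([89, 1513, 16]);
translate([1605, 245, 391]) cube([89, 1513, 16]);
translate([1758, 245, 391]) cube([89, 1513, 16]);
translate([1911, 245, 391]) cube([89, 1513, 16]);
translate([2064, 245, 391]) cube([89, 1513, 16]);


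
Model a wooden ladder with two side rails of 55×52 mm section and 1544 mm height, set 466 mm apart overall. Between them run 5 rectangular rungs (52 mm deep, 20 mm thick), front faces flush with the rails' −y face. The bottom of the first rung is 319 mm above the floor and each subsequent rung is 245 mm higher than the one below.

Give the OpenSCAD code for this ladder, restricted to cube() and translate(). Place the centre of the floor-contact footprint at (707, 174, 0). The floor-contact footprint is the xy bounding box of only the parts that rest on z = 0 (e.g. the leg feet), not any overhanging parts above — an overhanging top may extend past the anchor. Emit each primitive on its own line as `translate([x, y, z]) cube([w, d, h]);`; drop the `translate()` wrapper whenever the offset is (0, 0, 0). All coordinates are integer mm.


translate([474, 148, 0]) cube([55, 52, 1544]);
translate([885, 148, 0]) cube([55, 52, 1544]);
translate([529, 148, 319]) cube([356, 52, 20]);
translate([529, 148, 564]) cube([356, 52, 20]);
translate([529, 148, 809]) cube([356, 52, 20]);
translate([529, 148, 1054]) cube([356, 52, 20]);
translate([529, 148, 1299]) cube([356, 52, 20]);


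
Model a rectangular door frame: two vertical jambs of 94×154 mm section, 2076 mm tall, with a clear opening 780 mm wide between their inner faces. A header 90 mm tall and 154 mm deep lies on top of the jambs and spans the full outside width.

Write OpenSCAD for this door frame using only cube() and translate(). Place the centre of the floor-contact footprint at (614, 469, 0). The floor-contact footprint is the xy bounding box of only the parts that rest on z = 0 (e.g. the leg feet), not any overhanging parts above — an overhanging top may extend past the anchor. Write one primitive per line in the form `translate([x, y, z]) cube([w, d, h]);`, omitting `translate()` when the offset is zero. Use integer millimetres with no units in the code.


translate([130, 392, 0]) cube([94, 154, 2076]);
translate([1004, 392, 0]) cube([94, 154, 2076]);
translate([130, 392, 2076]) cube([968, 154, 90]);


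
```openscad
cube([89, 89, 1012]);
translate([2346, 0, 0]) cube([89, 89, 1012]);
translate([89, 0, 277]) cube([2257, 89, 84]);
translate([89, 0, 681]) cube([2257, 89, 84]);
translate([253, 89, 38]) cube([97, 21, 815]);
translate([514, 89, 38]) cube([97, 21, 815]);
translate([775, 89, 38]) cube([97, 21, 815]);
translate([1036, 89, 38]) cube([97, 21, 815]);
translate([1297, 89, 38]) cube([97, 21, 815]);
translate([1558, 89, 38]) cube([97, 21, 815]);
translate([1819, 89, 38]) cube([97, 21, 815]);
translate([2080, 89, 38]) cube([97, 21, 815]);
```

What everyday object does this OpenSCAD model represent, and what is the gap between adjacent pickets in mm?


A fence section. The picket gap is 164 mm.

Two posts, two rails, 8 pickets — a fence section. Span 2257 mm holds 8 pickets of 97 mm with 9 equal gaps: ⌊(2257 − 8·97) / 9⌋ = 164 mm.


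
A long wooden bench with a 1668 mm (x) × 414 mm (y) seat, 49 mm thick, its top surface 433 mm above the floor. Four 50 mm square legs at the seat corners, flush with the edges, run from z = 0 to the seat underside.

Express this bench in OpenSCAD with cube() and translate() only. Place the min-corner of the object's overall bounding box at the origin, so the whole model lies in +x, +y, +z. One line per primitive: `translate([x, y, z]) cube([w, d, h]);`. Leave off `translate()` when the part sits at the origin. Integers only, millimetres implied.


translate([0, 0, 384]) cube([1668, 414, 49]);
cube([50, 50, 384]);
translate([0, 364, 0]) cube([50, 50, 384]);
translate([1618, 0, 0]) cube([50, 50, 384]);
translate([1618, 364, 0]) cube([50, 50, 384]);


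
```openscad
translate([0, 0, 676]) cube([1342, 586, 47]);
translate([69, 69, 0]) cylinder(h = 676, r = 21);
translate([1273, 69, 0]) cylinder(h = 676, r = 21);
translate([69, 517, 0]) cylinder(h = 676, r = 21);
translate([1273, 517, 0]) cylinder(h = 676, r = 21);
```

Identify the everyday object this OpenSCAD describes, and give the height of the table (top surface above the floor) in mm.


A table. The table height is 723 mm.

A 1342×586×47 slab sits at z = 676 on four Ø42 mm round legs — a table. The top surface is at 676 + 47 = 723 mm.


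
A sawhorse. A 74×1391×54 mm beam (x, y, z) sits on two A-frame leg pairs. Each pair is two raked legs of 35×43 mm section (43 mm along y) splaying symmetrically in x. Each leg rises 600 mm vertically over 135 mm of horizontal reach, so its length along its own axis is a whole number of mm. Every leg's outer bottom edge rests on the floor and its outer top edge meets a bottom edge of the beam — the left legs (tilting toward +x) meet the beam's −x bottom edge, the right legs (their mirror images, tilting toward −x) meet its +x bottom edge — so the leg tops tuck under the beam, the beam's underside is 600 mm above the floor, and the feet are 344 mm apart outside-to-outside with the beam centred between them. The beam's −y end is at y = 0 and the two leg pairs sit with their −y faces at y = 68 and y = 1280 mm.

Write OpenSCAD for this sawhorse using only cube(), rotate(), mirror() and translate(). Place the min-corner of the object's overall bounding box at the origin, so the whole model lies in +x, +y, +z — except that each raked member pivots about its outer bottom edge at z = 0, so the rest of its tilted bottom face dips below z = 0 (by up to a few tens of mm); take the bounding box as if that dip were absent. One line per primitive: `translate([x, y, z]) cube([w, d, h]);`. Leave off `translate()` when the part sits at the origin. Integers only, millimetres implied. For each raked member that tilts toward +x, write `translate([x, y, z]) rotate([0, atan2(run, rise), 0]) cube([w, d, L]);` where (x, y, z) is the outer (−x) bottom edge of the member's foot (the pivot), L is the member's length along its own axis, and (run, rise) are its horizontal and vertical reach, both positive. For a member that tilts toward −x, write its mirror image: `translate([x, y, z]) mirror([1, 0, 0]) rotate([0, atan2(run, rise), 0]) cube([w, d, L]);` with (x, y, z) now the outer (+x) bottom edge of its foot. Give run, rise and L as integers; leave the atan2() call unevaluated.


translate([135, 0, 600]) cube([74, 1391, 54]);
translate([0, 68, 0]) rotate([0, atan2(135, 600), 0]) cube([35, 43, 615]);
translate([344, 68, 0]) mirror([1, 0, 0]) rotate([0, atan2(135, 600), 0]) cube([35, 43, 615]);
translate([0, 1280, 0]) rotate([0, atan2(135, 600), 0]) cube([35, 43, 615]);
translate([344, 1280, 0]) mirror([1, 0, 0]) rotate([0, atan2(135, 600), 0]) cube([35, 43, 615]);


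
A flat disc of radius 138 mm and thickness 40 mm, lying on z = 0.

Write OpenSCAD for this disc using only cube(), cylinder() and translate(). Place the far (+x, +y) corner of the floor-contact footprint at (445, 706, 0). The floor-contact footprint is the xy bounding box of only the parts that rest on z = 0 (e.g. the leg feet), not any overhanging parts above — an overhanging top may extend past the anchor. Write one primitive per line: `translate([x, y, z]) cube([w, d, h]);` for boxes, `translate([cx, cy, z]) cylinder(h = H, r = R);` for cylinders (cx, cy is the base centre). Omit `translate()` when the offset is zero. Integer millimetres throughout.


translate([307, 568, 0]) cylinder(h = 40, r = 138);


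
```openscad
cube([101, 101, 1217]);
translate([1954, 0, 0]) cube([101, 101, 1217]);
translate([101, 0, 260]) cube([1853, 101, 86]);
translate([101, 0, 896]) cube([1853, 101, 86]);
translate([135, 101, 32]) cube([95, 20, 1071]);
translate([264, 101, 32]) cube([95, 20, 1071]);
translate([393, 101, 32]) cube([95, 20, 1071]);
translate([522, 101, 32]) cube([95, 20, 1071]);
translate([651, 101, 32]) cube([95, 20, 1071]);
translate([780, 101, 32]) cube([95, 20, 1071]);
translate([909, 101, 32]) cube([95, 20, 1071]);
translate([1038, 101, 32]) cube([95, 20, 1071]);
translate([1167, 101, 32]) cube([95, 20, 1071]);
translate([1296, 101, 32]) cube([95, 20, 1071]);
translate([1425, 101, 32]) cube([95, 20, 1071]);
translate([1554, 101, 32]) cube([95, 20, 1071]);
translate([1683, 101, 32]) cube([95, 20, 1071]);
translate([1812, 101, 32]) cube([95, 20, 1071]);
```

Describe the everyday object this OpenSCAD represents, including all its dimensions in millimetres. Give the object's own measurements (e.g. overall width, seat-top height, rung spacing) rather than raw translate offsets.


A fence section. Two 101×101 mm posts, 1217 mm tall, stand on the floor with a clear span of 1853 mm between their inner faces. Two horizontal rails of 101×86 mm section span the gap between the posts with their undersides at z = 260 mm and z = 896 mm, flush with the posts' −y face. 14 pickets, each 95 mm wide, 20 mm thick and 1071 mm tall, are fixed to the +y face of the rails with their bottoms at z = 32 mm, spaced across the span with a 34 mm gap after the −x post and between neighbouring pickets, with 47 mm left before the +x post.


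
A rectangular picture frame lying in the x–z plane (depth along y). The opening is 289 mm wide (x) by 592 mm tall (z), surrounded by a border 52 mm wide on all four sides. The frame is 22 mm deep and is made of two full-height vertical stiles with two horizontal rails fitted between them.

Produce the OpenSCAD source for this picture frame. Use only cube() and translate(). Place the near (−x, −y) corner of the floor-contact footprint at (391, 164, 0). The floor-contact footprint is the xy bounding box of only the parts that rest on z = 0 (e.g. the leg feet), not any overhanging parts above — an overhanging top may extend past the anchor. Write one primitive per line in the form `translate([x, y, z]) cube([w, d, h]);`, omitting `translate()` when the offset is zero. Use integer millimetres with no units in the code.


translate([391, 164, 0]) cube([52, 22, 696]);
translate([732, 164, 0]) cube([52, 22, 696]);
translate([443, 164, 0]) cube([289, 22, 52]);
translate([443, 164, 644]) cube([289, 22, 52]);


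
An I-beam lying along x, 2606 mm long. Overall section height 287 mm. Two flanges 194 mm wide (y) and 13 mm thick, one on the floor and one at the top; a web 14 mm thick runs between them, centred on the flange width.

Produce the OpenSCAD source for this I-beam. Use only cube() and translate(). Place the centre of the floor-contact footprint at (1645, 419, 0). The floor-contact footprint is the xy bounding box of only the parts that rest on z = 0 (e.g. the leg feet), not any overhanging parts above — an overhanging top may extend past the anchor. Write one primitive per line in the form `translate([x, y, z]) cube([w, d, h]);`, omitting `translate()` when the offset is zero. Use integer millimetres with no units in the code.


translate([342, 322, 0]) cube([2606, 194, 13]);
translate([342, 412, 13]) cube([2606, 14, 261]);
translate([342, 322, 274]) cube([2606, 194, 13]);


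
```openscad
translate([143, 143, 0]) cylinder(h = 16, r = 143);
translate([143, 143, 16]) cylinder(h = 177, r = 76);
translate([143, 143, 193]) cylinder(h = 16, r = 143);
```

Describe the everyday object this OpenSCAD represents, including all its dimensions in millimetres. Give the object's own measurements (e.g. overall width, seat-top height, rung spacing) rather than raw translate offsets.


A spool: two coaxial disc flanges of radius 143 mm and thickness 16 mm, joined by a core cylinder of radius 76 mm and height 177 mm. The lower flange rests on z = 0 and the three cylinders share a vertical axis.


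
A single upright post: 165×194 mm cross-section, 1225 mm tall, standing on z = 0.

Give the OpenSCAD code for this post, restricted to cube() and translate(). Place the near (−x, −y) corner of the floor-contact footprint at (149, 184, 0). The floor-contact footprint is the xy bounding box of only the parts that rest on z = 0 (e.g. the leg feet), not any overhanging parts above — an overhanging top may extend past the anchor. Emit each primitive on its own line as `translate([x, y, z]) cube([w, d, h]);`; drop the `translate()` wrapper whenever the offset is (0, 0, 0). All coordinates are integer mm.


translate([149, 184, 0]) cube([165, 194, 1225]);
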